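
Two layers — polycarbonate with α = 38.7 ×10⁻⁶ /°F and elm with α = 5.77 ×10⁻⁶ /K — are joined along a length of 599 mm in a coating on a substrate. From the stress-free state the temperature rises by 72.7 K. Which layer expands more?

polycarbonate: α = 38.7×10⁻⁶/°F × 9/5 = 69.7×10⁻⁶/K.
α(polycarbonate) = 69.7×10⁻⁶/K vs α(elm) = 5.77×10⁻⁶/K.
Higher α expands more for the same ΔT: polycarbonate.

polycarbonate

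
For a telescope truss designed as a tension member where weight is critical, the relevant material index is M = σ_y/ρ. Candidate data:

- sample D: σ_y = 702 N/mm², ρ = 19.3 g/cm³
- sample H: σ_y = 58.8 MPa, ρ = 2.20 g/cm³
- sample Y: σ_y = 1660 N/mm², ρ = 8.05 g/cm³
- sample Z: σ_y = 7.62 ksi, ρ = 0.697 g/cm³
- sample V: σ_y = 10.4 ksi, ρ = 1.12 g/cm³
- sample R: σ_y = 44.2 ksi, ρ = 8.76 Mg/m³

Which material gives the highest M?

In SI units:
  sample D: σ_y = 702.0 MPa, ρ = 19300 kg/m³
  sample H: σ_y = 58.80 MPa, ρ = 2200 kg/m³
  sample Y: σ_y = 1660 MPa, ρ = 8050 kg/m³
  sample Z: σ_y = 52.54 MPa, ρ = 697.0 kg/m³
  sample V: σ_y = 71.71 MPa, ρ = 1120 kg/m³
  sample R: σ_y = 304.7 MPa, ρ = 8760 kg/m³
  sample Y: M = 206 kN·m/kg
  sample Z: M = 75.4 kN·m/kg
  sample V: M = 64.0 kN·m/kg
  sample D: M = 36.4 kN·m/kg
  sample R: M = 34.8 kN·m/kg
  sample H: M = 26.7 kN·m/kg
Sample Y has the largest M.

sample Y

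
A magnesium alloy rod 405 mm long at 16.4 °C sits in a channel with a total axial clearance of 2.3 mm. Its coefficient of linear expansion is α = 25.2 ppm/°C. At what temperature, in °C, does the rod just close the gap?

242 °C

α·L₀·ΔT = 2.3 mm ⇒ ΔT = 2.3 / (25.2×10⁻⁶ × 405.0) = 225.4 K.
T = 16.4 + 225.4 = 241.8 °C.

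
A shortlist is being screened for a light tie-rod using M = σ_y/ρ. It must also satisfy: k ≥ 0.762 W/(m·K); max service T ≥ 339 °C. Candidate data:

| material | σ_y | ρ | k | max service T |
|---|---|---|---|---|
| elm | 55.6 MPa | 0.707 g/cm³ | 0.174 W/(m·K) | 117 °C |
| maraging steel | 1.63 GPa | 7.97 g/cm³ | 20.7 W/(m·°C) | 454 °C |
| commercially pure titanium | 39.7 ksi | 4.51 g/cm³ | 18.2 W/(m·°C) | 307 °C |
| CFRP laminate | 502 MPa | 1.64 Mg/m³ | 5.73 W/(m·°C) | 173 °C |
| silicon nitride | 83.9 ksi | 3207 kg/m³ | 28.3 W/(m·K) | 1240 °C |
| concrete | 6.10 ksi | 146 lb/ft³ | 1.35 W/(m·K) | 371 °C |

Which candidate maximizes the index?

maraging steel

Screen on constraints: k ≥ 0.762 W/(m·K); max service T ≥ 339 °C. Survivors: maraging steel, silicon nitride, concrete.
In SI units:
  maraging steel: σ_y = 1630 MPa, ρ = 7970 kg/m³
  silicon nitride: σ_y = 578.5 MPa, ρ = 3207 kg/m³
  concrete: σ_y = 42.06 MPa, ρ = 2339 kg/m³
  maraging steel: M = 205 kN·m/kg
  silicon nitride: M = 180 kN·m/kg
  concrete: M = 18.0 kN·m/kg
Highest index: maraging steel.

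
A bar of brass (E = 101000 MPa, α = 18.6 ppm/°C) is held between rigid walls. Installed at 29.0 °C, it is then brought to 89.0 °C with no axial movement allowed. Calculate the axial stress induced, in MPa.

113 MPa

E = 101000 MPa = 101.0 GPa.
ΔT = 60.00 K. Constrained thermal stress σ = E·α·ΔT = 101.0×10³ MPa × 18.6×10⁻⁶ × 60.00 = 113 MPa (compressive).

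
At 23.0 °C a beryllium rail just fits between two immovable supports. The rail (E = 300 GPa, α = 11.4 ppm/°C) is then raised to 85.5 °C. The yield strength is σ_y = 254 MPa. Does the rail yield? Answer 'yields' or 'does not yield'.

ΔT = 62.50 K. Constrained thermal stress σ = E·α·ΔT = 300.0×10³ MPa × 11.4×10⁻⁶ × 62.50 = 214 MPa (compressive).
Compare to σ_y = 254 MPa: σ < σ_y, so it does not yield.

does not yield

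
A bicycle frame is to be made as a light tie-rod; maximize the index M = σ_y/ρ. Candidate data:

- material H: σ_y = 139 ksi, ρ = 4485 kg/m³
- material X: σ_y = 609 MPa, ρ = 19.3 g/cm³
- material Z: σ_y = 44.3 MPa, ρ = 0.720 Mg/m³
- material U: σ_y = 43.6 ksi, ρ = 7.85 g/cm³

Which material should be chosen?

Normalizing units and computing the index:
  material H: σ_y = 958.4 MPa, ρ = 4485 kg/m³
  material X: σ_y = 609.0 MPa, ρ = 19300 kg/m³
  material Z: σ_y = 44.30 MPa, ρ = 720.0 kg/m³
  material U: σ_y = 300.6 MPa, ρ = 7850 kg/m³
  material H: M = 214 kN·m/kg
  material Z: M = 61.5 kN·m/kg
  material U: M = 38.3 kN·m/kg
  material X: M = 31.6 kN·m/kg
Material H ranks first.

material H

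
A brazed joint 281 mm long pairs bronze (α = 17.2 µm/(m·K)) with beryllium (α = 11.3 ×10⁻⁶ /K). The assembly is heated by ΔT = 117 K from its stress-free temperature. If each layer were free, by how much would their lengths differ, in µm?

194 µm

Δα = |17.2 − 11.3|×10⁻⁶/K = 5.90×10⁻⁶/K.
ΔL_mismatch = Δα·L·ΔT = 5.90×10⁻⁶ × 281.0 mm × 117.0 K = 194 µm.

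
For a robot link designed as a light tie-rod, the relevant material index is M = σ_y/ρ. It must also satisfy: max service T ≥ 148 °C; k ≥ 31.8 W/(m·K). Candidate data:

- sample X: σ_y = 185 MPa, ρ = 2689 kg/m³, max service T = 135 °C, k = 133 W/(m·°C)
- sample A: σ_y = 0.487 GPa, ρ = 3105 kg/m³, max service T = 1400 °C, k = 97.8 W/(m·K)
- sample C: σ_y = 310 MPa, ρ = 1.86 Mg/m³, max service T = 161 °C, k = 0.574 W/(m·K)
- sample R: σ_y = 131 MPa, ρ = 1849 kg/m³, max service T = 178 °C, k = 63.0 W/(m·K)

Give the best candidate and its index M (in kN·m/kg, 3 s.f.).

sample A, M = 157 kN·m/kg

Screen on constraints: max service T ≥ 148 °C; k ≥ 31.8 W/(m·K). Survivors: sample A, sample R.
Putting every candidate on a common basis:
  sample A: σ_y = 487.0 MPa, ρ = 3105 kg/m³
  sample R: σ_y = 131.0 MPa, ρ = 1849 kg/m³
  sample A: M = 157 kN·m/kg
  sample R: M = 70.8 kN·m/kg
The maximum is for sample A.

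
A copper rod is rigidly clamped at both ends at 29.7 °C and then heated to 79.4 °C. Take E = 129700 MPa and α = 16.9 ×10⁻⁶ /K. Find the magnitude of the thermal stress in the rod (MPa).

109 MPa

E = 129700 MPa = 129.7 GPa.
ΔT = 49.70 K. Constrained thermal stress σ = E·α·ΔT = 129.7×10³ MPa × 16.9×10⁻⁶ × 49.70 = 109 MPa (compressive).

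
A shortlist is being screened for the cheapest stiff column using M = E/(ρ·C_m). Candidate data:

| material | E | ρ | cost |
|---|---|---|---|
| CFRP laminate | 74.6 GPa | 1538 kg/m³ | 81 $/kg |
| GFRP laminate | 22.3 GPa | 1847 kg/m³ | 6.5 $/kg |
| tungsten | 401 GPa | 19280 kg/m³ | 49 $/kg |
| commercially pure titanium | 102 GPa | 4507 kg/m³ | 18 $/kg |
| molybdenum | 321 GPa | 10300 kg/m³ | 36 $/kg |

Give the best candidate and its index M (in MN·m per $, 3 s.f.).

Computing M directly (units already consistent):
  GFRP laminate: M = 1.86 MN·m per $
  commercially pure titanium: M = 1.26 MN·m per $
  molybdenum: M = 0.866 MN·m per $
  CFRP laminate: M = 0.599 MN·m per $
  tungsten: M = 0.424 MN·m per $
GFRP laminate ranks first.

GFRP laminate, M = 1.86 MN·m per $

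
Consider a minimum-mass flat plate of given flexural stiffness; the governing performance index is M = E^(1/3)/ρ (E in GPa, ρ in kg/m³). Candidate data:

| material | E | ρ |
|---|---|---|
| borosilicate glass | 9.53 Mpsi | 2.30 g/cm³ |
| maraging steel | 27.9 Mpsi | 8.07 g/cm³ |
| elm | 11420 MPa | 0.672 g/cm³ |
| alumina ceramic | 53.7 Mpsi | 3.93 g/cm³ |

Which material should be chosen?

elm

In SI units:
  borosilicate glass: E = 65.71 GPa, ρ = 2300 kg/m³
  maraging steel: E = 192.4 GPa, ρ = 8070 kg/m³
  elm: E = 11.42 GPa, ρ = 672.0 kg/m³
  alumina ceramic: E = 370.2 GPa, ρ = 3930 kg/m³
  elm: M = 3.35×10⁻³
  alumina ceramic: M = 1.83×10⁻³
  borosilicate glass: M = 1.75×10⁻³
  maraging steel: M = 0.715×10⁻³
Elm ranks first.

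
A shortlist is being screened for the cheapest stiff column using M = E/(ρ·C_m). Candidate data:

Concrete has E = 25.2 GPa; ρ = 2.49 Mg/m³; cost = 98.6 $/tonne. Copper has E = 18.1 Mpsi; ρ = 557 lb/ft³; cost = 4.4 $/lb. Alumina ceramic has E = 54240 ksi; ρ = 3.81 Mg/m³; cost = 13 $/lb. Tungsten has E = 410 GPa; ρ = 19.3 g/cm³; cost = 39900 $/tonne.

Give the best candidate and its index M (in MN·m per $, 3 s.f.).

concrete, M = 103 MN·m per $

In SI units:
  concrete: E = 25.20 GPa, ρ = 2490 kg/m³, cost = 0.09860 $/kg
  copper: E = 124.8 GPa, ρ = 8922 kg/m³, cost = 9.700 $/kg
  alumina ceramic: E = 374.0 GPa, ρ = 3810 kg/m³, cost = 28.66 $/kg
  tungsten: E = 410.0 GPa, ρ = 19300 kg/m³, cost = 39.90 $/kg
  concrete: M = 103 MN·m per $
  alumina ceramic: M = 3.42 MN·m per $
  copper: M = 1.44 MN·m per $
  tungsten: M = 0.532 MN·m per $
Highest index: concrete.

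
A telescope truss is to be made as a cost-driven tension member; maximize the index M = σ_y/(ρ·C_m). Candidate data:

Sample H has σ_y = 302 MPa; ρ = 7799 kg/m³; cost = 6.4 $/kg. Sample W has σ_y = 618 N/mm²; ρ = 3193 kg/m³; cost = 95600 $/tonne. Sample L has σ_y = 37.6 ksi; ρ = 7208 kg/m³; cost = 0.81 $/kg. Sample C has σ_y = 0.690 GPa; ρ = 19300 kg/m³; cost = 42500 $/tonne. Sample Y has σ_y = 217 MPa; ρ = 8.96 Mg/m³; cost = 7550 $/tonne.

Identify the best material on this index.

sample L

After converting to SI:
  sample H: σ_y = 302.0 MPa, ρ = 7799 kg/m³, cost = 6.400 $/kg
  sample W: σ_y = 618.0 MPa, ρ = 3193 kg/m³, cost = 95.60 $/kg
  sample L: σ_y = 259.2 MPa, ρ = 7208 kg/m³, cost = 0.8100 $/kg
  sample C: σ_y = 690.0 MPa, ρ = 19300 kg/m³, cost = 42.50 $/kg
  sample Y: σ_y = 217.0 MPa, ρ = 8960 kg/m³, cost = 7.550 $/kg
  sample L: M = 44.4 kN·m per $
  sample H: M = 6.05 kN·m per $
  sample Y: M = 3.21 kN·m per $
  sample W: M = 2.02 kN·m per $
  sample C: M = 0.841 kN·m per $
The maximum is for sample L.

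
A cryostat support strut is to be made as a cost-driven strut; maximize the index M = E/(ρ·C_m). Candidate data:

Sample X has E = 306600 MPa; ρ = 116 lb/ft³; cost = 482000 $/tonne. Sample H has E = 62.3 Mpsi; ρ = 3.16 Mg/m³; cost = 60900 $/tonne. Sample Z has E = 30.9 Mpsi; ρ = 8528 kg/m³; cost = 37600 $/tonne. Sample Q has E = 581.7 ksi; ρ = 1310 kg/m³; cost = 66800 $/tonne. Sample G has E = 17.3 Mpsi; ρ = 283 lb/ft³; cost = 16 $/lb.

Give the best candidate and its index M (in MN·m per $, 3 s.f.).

sample H, M = 2.23 MN·m per $

In SI units:
  sample X: E = 306.6 GPa, ρ = 1858 kg/m³, cost = 482.0 $/kg
  sample H: E = 429.5 GPa, ρ = 3160 kg/m³, cost = 60.90 $/kg
  sample Z: E = 213.0 GPa, ρ = 8528 kg/m³, cost = 37.60 $/kg
  sample Q: E = 4.011 GPa, ρ = 1310 kg/m³, cost = 66.80 $/kg
  sample G: E = 119.3 GPa, ρ = 4533 kg/m³, cost = 35.27 $/kg
  sample H: M = 2.23 MN·m per $
  sample G: M = 0.746 MN·m per $
  sample Z: M = 0.664 MN·m per $
  sample X: M = 0.342 MN·m per $
  sample Q: M = 0.0458 MN·m per $
Sample H ranks first.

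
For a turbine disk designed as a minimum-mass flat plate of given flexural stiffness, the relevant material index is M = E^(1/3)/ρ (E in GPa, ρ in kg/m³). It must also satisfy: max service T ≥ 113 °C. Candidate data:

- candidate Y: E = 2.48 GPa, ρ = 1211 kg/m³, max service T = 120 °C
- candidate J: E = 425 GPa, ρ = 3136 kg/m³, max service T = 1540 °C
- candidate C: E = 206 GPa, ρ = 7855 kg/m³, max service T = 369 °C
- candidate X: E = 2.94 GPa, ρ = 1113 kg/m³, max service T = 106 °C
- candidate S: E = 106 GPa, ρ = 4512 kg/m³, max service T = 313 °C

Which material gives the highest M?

Screen on constraints: max service T ≥ 113 °C. Survivors: candidate Y, candidate J, candidate C, candidate S.
Computing M directly (units already consistent):
  candidate J: M = 2.40×10⁻³
  candidate Y: M = 1.12×10⁻³
  candidate S: M = 1.05×10⁻³
  candidate C: M = 0.752×10⁻³
Highest index: candidate J.

candidate J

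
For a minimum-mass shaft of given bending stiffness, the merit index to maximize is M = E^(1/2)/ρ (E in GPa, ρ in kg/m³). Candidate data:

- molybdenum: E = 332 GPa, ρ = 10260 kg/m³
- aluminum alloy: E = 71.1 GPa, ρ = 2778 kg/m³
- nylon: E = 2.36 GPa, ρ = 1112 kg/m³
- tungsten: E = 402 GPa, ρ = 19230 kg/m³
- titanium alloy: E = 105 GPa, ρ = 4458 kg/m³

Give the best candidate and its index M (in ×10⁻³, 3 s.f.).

aluminum alloy, M = 3.04×10⁻³

Computing M directly (units already consistent):
  aluminum alloy: M = 3.04×10⁻³
  titanium alloy: M = 2.30×10⁻³
  molybdenum: M = 1.78×10⁻³
  nylon: M = 1.38×10⁻³
  tungsten: M = 1.04×10⁻³
The maximum is for aluminum alloy.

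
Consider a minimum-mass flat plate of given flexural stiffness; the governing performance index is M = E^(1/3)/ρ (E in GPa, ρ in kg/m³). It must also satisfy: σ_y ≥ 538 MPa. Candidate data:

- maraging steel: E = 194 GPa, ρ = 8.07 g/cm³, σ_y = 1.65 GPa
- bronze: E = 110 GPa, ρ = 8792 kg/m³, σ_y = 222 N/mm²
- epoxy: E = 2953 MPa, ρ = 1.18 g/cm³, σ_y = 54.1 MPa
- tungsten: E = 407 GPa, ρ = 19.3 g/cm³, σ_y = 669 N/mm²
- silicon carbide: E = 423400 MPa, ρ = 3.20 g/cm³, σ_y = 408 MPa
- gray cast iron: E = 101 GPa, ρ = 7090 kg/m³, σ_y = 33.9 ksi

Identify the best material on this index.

Screen on constraints: σ_y ≥ 538 MPa. Survivors: maraging steel, tungsten.
After converting to SI:
  maraging steel: E = 194.0 GPa, ρ = 8070 kg/m³
  tungsten: E = 407.0 GPa, ρ = 19300 kg/m³
  maraging steel: M = 0.717×10⁻³
  tungsten: M = 0.384×10⁻³
Maraging steel has the largest M.

maraging steel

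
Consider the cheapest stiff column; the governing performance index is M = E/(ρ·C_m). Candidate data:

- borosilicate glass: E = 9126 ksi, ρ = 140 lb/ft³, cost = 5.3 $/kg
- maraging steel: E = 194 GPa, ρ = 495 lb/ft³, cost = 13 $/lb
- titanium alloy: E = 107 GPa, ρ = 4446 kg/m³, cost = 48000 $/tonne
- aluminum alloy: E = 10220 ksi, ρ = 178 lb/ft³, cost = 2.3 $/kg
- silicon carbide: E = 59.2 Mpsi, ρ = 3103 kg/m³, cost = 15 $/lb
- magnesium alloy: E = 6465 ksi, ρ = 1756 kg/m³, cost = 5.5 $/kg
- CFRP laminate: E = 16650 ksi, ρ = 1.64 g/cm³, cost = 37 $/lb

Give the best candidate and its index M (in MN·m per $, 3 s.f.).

Putting every candidate on a common basis:
  borosilicate glass: E = 62.92 GPa, ρ = 2243 kg/m³, cost = 5.300 $/kg
  maraging steel: E = 194.0 GPa, ρ = 7929 kg/m³, cost = 28.66 $/kg
  titanium alloy: E = 107.0 GPa, ρ = 4446 kg/m³, cost = 48.00 $/kg
  aluminum alloy: E = 70.46 GPa, ρ = 2851 kg/m³, cost = 2.300 $/kg
  silicon carbide: E = 408.2 GPa, ρ = 3103 kg/m³, cost = 33.07 $/kg
  magnesium alloy: E = 44.57 GPa, ρ = 1756 kg/m³, cost = 5.500 $/kg
  CFRP laminate: E = 114.8 GPa, ρ = 1640 kg/m³, cost = 81.57 $/kg
  aluminum alloy: M = 10.7 MN·m per $
  borosilicate glass: M = 5.29 MN·m per $
  magnesium alloy: M = 4.62 MN·m per $
  silicon carbide: M = 3.98 MN·m per $
  CFRP laminate: M = 0.858 MN·m per $
  maraging steel: M = 0.854 MN·m per $
  titanium alloy: M = 0.501 MN·m per $
The maximum is for aluminum alloy.

aluminum alloy, M = 10.7 MN·m per $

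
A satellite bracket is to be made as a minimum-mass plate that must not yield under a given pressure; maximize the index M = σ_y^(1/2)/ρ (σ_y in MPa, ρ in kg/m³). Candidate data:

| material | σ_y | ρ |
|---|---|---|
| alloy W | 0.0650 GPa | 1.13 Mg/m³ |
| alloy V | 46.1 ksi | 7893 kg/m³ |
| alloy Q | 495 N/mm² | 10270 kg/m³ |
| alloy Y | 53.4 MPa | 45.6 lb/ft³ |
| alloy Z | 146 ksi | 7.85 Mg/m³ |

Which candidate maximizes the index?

alloy Y

Normalizing units and computing the index:
  alloy W: σ_y = 65.00 MPa, ρ = 1130 kg/m³
  alloy V: σ_y = 317.8 MPa, ρ = 7893 kg/m³
  alloy Q: σ_y = 495.0 MPa, ρ = 10270 kg/m³
  alloy Y: σ_y = 53.40 MPa, ρ = 730.4 kg/m³
  alloy Z: σ_y = 1007 MPa, ρ = 7850 kg/m³
  alloy Y: M = 10.0×10⁻³
  alloy W: M = 7.13×10⁻³
  alloy Z: M = 4.04×10⁻³
  alloy V: M = 2.26×10⁻³
  alloy Q: M = 2.17×10⁻³
Alloy Y has the largest M.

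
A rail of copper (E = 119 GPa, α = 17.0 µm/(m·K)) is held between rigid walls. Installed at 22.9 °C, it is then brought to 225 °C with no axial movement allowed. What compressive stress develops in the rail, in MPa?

409 MPa

ΔT = 202.1 K. Constrained thermal stress σ = E·α·ΔT = 119.0×10³ MPa × 17.0×10⁻⁶ × 202.1 = 409 MPa (compressive).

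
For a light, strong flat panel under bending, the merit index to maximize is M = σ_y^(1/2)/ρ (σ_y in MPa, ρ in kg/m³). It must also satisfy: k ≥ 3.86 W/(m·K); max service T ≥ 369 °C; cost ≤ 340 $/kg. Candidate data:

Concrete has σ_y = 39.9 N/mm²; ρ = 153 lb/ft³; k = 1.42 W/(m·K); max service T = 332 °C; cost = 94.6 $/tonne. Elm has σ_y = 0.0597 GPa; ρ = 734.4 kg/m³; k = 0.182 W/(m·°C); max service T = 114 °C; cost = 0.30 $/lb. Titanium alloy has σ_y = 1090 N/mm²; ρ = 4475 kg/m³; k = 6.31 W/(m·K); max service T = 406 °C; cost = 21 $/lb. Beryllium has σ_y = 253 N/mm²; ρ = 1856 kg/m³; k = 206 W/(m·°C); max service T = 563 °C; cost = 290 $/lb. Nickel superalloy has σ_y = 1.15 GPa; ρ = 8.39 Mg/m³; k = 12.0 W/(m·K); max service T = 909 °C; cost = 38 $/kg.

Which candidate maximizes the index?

Screen on constraints: k ≥ 3.86 W/(m·K); max service T ≥ 369 °C; cost ≤ 340 $/kg. Survivors: titanium alloy, nickel superalloy.
Normalizing units and computing the index:
  titanium alloy: σ_y = 1090 MPa, ρ = 4475 kg/m³
  nickel superalloy: σ_y = 1150 MPa, ρ = 8390 kg/m³
  titanium alloy: M = 7.38×10⁻³
  nickel superalloy: M = 4.04×10⁻³
Titanium alloy ranks first.

titanium alloy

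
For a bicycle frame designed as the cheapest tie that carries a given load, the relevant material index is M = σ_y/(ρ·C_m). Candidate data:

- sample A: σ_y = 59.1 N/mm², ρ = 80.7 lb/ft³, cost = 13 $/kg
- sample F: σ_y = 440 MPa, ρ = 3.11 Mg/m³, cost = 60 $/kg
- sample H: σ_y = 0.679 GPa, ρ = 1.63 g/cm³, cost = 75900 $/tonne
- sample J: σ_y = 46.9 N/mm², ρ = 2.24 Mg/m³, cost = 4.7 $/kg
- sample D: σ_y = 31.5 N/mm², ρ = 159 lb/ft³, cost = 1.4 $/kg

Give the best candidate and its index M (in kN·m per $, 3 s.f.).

Convert each candidate to consistent units, then evaluate M:
  sample A: σ_y = 59.10 MPa, ρ = 1293 kg/m³, cost = 13.00 $/kg
  sample F: σ_y = 440.0 MPa, ρ = 3110 kg/m³, cost = 60.00 $/kg
  sample H: σ_y = 679.0 MPa, ρ = 1630 kg/m³, cost = 75.90 $/kg
  sample J: σ_y = 46.90 MPa, ρ = 2240 kg/m³, cost = 4.700 $/kg
  sample D: σ_y = 31.50 MPa, ρ = 2547 kg/m³, cost = 1.400 $/kg
  sample D: M = 8.83 kN·m per $
  sample H: M = 5.49 kN·m per $
  sample J: M = 4.45 kN·m per $
  sample A: M = 3.52 kN·m per $
  sample F: M = 2.36 kN·m per $
Sample D has the largest M.

sample D, M = 8.83 kN·m per $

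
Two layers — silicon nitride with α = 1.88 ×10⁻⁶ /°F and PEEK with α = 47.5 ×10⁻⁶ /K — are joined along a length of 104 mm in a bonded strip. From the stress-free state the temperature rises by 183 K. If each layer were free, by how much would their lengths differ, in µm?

silicon nitride: α = 1.88×10⁻⁶/°F × 9/5 = 3.38×10⁻⁶/K.
Δα = |3.38 − 47.5|×10⁻⁶/K = 44.1×10⁻⁶/K.
ΔL_mismatch = Δα·L·ΔT = 44.1×10⁻⁶ × 104.0 mm × 183.0 K = 840 µm.

840 µm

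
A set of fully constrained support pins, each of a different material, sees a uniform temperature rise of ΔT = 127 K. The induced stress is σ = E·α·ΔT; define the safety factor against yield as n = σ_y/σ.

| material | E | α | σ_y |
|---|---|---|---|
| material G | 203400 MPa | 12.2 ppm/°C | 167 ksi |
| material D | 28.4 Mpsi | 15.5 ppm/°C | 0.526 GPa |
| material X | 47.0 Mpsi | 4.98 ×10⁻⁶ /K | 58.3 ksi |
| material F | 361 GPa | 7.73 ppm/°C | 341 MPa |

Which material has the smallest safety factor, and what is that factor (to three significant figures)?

material F, n = 0.962

With everything in SI (GPa, ×10⁻⁶/K, MPa):
  material G: E = 203.4, α = 12.2, σ_y = 1151 → σ = 315 MPa, n = 3.65
  material D: E = 195.8, α = 15.5, σ_y = 526.0 → σ = 385 MPa, n = 1.36
  material X: E = 324.1, α = 4.98, σ_y = 402.0 → σ = 205 MPa, n = 1.96
  material F: E = 361.0, α = 7.73, σ_y = 341.0 → σ = 354 MPa, n = 0.962
The minimum is material F at n = 0.962.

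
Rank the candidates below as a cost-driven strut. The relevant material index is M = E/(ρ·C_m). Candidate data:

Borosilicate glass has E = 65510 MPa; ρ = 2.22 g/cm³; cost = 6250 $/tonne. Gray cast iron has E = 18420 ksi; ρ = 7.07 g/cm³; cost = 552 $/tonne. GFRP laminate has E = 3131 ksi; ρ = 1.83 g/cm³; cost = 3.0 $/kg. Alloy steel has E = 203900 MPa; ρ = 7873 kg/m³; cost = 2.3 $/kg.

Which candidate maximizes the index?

gray cast iron

Convert each candidate to consistent units, then evaluate M:
  borosilicate glass: E = 65.51 GPa, ρ = 2220 kg/m³, cost = 6.250 $/kg
  gray cast iron: E = 127.0 GPa, ρ = 7070 kg/m³, cost = 0.5520 $/kg
  GFRP laminate: E = 21.59 GPa, ρ = 1830 kg/m³, cost = 3.000 $/kg
  alloy steel: E = 203.9 GPa, ρ = 7873 kg/m³, cost = 2.300 $/kg
  gray cast iron: M = 32.5 MN·m per $
  alloy steel: M = 11.3 MN·m per $
  borosilicate glass: M = 4.72 MN·m per $
  GFRP laminate: M = 3.93 MN·m per $
Gray cast iron ranks first.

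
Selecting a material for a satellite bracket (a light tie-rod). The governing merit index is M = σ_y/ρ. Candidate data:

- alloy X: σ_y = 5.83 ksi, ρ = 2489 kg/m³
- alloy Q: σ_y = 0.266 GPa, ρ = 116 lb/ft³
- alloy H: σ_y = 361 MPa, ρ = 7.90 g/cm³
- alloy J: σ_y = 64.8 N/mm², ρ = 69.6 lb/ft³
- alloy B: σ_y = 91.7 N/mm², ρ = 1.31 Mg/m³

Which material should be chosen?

In SI units:
  alloy X: σ_y = 40.20 MPa, ρ = 2489 kg/m³
  alloy Q: σ_y = 266.0 MPa, ρ = 1858 kg/m³
  alloy H: σ_y = 361.0 MPa, ρ = 7900 kg/m³
  alloy J: σ_y = 64.80 MPa, ρ = 1115 kg/m³
  alloy B: σ_y = 91.70 MPa, ρ = 1310 kg/m³
  alloy Q: M = 143 kN·m/kg
  alloy B: M = 70.0 kN·m/kg
  alloy J: M = 58.1 kN·m/kg
  alloy H: M = 45.7 kN·m/kg
  alloy X: M = 16.1 kN·m/kg
The maximum is for alloy Q.

alloy Q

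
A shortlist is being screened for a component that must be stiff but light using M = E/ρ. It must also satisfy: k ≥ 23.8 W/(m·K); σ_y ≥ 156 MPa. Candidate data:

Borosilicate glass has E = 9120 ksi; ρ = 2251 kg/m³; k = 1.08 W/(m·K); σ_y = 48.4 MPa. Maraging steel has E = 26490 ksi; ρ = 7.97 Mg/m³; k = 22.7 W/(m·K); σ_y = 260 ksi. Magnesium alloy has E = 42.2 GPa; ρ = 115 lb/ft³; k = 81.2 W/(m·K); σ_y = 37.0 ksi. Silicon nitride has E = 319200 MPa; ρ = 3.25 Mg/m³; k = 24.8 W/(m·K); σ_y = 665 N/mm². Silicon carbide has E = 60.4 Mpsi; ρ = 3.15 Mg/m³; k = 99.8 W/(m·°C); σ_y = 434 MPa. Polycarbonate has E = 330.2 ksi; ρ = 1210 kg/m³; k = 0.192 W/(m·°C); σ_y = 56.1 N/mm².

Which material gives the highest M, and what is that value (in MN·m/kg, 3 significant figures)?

Screen on constraints: k ≥ 23.8 W/(m·K); σ_y ≥ 156 MPa. Survivors: magnesium alloy, silicon nitride, silicon carbide.
Convert each candidate to consistent units, then evaluate M:
  magnesium alloy: E = 42.20 GPa, ρ = 1842 kg/m³
  silicon nitride: E = 319.2 GPa, ρ = 3250 kg/m³
  silicon carbide: E = 416.4 GPa, ρ = 3150 kg/m³
  silicon carbide: M = 132 MN·m/kg
  silicon nitride: M = 98.2 MN·m/kg
  magnesium alloy: M = 22.9 MN·m/kg
Silicon carbide has the largest M.

silicon carbide, M = 132 MN·m/kg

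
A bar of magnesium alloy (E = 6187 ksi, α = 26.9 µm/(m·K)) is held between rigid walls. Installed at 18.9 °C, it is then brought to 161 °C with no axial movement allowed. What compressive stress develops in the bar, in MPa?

E = 6187 ksi = 42.66 GPa.
ΔT = 142.1 K. Constrained thermal stress σ = E·α·ΔT = 42.66×10³ MPa × 26.9×10⁻⁶ × 142.1 = 163 MPa (compressive).

163 MPa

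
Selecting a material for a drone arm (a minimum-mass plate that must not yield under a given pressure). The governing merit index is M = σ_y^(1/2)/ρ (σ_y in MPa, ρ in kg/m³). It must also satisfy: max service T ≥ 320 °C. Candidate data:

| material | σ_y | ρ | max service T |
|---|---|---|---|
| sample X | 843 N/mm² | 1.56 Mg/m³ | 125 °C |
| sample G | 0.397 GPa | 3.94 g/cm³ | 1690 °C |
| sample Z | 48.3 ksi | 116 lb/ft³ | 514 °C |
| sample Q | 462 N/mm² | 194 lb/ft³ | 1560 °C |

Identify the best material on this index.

sample Z

Screen on constraints: max service T ≥ 320 °C. Survivors: sample G, sample Z, sample Q.
After converting to SI:
  sample G: σ_y = 397.0 MPa, ρ = 3940 kg/m³
  sample Z: σ_y = 333.0 MPa, ρ = 1858 kg/m³
  sample Q: σ_y = 462.0 MPa, ρ = 3108 kg/m³
  sample Z: M = 9.82×10⁻³
  sample Q: M = 6.92×10⁻³
  sample G: M = 5.06×10⁻³
Sample Z ranks first.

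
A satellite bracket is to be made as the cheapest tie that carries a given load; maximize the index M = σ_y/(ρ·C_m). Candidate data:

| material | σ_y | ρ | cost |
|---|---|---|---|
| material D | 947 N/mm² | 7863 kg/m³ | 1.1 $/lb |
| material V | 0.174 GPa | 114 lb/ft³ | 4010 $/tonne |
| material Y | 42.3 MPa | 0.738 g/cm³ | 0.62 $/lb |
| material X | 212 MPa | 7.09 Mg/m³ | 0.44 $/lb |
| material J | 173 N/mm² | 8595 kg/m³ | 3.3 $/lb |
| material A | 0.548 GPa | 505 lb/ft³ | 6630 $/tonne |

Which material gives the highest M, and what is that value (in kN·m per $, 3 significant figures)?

material D, M = 49.7 kN·m per $

In SI units:
  material D: σ_y = 947.0 MPa, ρ = 7863 kg/m³, cost = 2.425 $/kg
  material V: σ_y = 174.0 MPa, ρ = 1826 kg/m³, cost = 4.010 $/kg
  material Y: σ_y = 42.30 MPa, ρ = 738.0 kg/m³, cost = 1.367 $/kg
  material X: σ_y = 212.0 MPa, ρ = 7090 kg/m³, cost = 0.9700 $/kg
  material J: σ_y = 173.0 MPa, ρ = 8595 kg/m³, cost = 7.275 $/kg
  material A: σ_y = 548.0 MPa, ρ = 8089 kg/m³, cost = 6.630 $/kg
  material D: M = 49.7 kN·m per $
  material Y: M = 41.9 kN·m per $
  material X: M = 30.8 kN·m per $
  material V: M = 23.8 kN·m per $
  material A: M = 10.2 kN·m per $
  material J: M = 2.77 kN·m per $
Material D has the largest M.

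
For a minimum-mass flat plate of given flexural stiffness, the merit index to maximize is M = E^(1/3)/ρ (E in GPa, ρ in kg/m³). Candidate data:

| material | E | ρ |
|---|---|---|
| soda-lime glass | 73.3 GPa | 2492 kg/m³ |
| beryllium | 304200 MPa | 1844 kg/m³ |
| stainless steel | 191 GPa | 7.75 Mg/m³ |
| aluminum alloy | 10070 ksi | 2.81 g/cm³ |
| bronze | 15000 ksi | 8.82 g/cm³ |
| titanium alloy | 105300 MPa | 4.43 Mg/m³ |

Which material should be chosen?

In SI units:
  soda-lime glass: E = 73.30 GPa, ρ = 2492 kg/m³
  beryllium: E = 304.2 GPa, ρ = 1844 kg/m³
  stainless steel: E = 191.0 GPa, ρ = 7750 kg/m³
  aluminum alloy: E = 69.43 GPa, ρ = 2810 kg/m³
  bronze: E = 103.4 GPa, ρ = 8820 kg/m³
  titanium alloy: E = 105.3 GPa, ρ = 4430 kg/m³
  beryllium: M = 3.65×10⁻³
  soda-lime glass: M = 1.68×10⁻³
  aluminum alloy: M = 1.46×10⁻³
  titanium alloy: M = 1.07×10⁻³
  stainless steel: M = 0.743×10⁻³
  bronze: M = 0.532×10⁻³
Beryllium has the largest M.

beryllium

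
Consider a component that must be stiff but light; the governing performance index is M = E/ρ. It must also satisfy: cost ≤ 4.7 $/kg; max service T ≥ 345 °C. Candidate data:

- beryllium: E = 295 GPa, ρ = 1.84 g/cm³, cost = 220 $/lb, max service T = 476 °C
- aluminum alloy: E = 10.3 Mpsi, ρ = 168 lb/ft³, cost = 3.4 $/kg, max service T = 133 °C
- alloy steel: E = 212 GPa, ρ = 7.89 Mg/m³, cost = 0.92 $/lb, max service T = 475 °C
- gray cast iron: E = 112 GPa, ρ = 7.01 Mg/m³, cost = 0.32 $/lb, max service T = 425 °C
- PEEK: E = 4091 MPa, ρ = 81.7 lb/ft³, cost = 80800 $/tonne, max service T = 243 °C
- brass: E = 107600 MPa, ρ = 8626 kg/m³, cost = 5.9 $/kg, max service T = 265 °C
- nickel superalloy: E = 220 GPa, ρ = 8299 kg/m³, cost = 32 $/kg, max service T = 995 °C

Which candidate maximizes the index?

alloy steel

Screen on constraints: cost ≤ 4.7 $/kg; max service T ≥ 345 °C. Survivors: alloy steel, gray cast iron.
In SI units:
  alloy steel: E = 212.0 GPa, ρ = 7890 kg/m³
  gray cast iron: E = 112.0 GPa, ρ = 7010 kg/m³
  alloy steel: M = 26.9 MN·m/kg
  gray cast iron: M = 16.0 MN·m/kg
Highest index: alloy steel.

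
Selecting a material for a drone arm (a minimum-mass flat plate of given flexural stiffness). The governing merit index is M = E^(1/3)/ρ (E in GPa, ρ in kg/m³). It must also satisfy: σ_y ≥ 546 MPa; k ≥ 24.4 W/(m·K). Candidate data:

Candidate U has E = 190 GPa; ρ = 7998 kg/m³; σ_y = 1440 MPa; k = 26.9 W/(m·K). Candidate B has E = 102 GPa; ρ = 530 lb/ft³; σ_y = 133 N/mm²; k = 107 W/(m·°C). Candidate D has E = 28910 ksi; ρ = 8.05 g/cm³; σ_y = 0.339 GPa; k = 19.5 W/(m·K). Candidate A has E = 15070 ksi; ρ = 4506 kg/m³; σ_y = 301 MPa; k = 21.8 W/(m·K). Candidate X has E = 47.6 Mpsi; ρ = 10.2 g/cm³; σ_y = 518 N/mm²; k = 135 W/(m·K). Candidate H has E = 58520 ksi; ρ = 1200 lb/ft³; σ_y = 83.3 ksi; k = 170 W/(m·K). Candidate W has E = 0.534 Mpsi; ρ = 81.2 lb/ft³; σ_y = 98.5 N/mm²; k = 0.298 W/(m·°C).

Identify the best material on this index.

Screen on constraints: σ_y ≥ 546 MPa; k ≥ 24.4 W/(m·K). Survivors: candidate U, candidate H.
Normalizing units and computing the index:
  candidate U: E = 190.0 GPa, ρ = 7998 kg/m³
  candidate H: E = 403.5 GPa, ρ = 19220 kg/m³
  candidate U: M = 0.719×10⁻³
  candidate H: M = 0.384×10⁻³
The maximum is for candidate U.

candidate U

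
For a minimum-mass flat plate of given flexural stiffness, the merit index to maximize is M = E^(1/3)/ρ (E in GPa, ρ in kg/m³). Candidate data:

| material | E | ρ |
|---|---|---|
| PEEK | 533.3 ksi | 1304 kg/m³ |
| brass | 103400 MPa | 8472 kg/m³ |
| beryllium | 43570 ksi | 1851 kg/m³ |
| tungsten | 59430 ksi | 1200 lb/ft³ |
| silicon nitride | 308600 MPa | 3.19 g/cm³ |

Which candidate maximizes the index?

beryllium

Convert each candidate to consistent units, then evaluate M:
  PEEK: E = 3.677 GPa, ρ = 1304 kg/m³
  brass: E = 103.4 GPa, ρ = 8472 kg/m³
  beryllium: E = 300.4 GPa, ρ = 1851 kg/m³
  tungsten: E = 409.8 GPa, ρ = 19220 kg/m³
  silicon nitride: E = 308.6 GPa, ρ = 3190 kg/m³
  beryllium: M = 3.62×10⁻³
  silicon nitride: M = 2.12×10⁻³
  PEEK: M = 1.18×10⁻³
  brass: M = 0.554×10⁻³
  tungsten: M = 0.386×10⁻³
Highest index: beryllium.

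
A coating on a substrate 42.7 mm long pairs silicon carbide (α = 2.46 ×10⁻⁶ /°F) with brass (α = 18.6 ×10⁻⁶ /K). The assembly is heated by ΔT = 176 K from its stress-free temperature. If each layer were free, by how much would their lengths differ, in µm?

107 µm

silicon carbide: α = 2.46×10⁻⁶/°F × 9/5 = 4.43×10⁻⁶/K.
Δα = |4.43 − 18.6|×10⁻⁶/K = 14.2×10⁻⁶/K.
ΔL_mismatch = Δα·L·ΔT = 14.2×10⁻⁶ × 42.7 mm × 176.0 K = 107 µm.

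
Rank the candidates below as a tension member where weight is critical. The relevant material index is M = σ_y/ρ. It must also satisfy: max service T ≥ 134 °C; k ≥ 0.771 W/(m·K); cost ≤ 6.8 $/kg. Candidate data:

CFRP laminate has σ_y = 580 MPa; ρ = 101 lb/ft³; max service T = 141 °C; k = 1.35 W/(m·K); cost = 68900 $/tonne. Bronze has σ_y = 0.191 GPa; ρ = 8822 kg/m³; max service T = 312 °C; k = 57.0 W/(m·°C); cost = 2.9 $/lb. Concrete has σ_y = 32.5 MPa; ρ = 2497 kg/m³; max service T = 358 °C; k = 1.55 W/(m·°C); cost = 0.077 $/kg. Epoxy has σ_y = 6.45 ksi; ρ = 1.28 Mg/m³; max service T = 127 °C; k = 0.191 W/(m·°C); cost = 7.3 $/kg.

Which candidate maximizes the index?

bronze

Screen on constraints: max service T ≥ 134 °C; k ≥ 0.771 W/(m·K); cost ≤ 6.8 $/kg. Survivors: bronze, concrete.
After converting to SI:
  bronze: σ_y = 191.0 MPa, ρ = 8822 kg/m³
  concrete: σ_y = 32.50 MPa, ρ = 2497 kg/m³
  bronze: M = 21.7 kN·m/kg
  concrete: M = 13.0 kN·m/kg
The maximum is for bronze.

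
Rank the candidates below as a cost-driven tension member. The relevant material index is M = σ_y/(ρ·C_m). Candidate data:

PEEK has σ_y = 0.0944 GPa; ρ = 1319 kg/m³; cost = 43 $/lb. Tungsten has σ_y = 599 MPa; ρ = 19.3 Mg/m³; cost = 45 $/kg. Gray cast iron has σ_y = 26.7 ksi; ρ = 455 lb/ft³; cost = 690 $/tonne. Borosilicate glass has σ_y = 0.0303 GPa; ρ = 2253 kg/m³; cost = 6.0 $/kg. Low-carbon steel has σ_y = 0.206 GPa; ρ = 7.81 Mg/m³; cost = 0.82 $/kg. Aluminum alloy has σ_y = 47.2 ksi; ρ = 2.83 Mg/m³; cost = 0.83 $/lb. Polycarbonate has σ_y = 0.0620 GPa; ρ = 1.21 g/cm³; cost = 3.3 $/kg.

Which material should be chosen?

In SI units:
  PEEK: σ_y = 94.40 MPa, ρ = 1319 kg/m³, cost = 94.80 $/kg
  tungsten: σ_y = 599.0 MPa, ρ = 19300 kg/m³, cost = 45.00 $/kg
  gray cast iron: σ_y = 184.1 MPa, ρ = 7288 kg/m³, cost = 0.6900 $/kg
  borosilicate glass: σ_y = 30.30 MPa, ρ = 2253 kg/m³, cost = 6.000 $/kg
  low-carbon steel: σ_y = 206.0 MPa, ρ = 7810 kg/m³, cost = 0.8200 $/kg
  aluminum alloy: σ_y = 325.4 MPa, ρ = 2830 kg/m³, cost = 1.830 $/kg
  polycarbonate: σ_y = 62.00 MPa, ρ = 1210 kg/m³, cost = 3.300 $/kg
  aluminum alloy: M = 62.8 kN·m per $
  gray cast iron: M = 36.6 kN·m per $
  low-carbon steel: M = 32.2 kN·m per $
  polycarbonate: M = 15.5 kN·m per $
  borosilicate glass: M = 2.24 kN·m per $
  PEEK: M = 0.755 kN·m per $
  tungsten: M = 0.690 kN·m per $
Highest index: aluminum alloy.

aluminum alloy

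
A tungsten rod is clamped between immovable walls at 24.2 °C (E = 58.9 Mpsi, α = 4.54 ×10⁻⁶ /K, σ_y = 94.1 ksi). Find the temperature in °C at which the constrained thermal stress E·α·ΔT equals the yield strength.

E = 58.9 Mpsi = 406.1 GPa.
σ_y = 94.1 ksi = 648.8 MPa.
E·α·ΔT = 648.8 MPa ⇒ ΔT = 648.8 / (406.1×10³ × 4.54×10⁻⁶) = 351.9 K.
T = 24.2 + 351.9 = 376.1 °C.

376 °C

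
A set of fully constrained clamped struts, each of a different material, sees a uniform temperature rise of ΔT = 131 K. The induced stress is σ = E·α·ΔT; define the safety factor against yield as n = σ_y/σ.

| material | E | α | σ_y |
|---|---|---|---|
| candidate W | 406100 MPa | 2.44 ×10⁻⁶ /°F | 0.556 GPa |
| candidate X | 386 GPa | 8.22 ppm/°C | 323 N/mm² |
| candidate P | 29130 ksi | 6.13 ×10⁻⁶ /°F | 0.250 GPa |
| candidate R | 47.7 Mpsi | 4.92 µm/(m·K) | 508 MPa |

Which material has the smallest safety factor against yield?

candidate X

In consistent units (E in GPa, α in ×10⁻⁶/K, σ_y in MPa):
  candidate W: E = 406.1, α = 4.39, σ_y = 556.0 → σ = 234 MPa, n = 2.38
  candidate X: E = 386.0, α = 8.22, σ_y = 323.0 → σ = 416 MPa, n = 0.777
  candidate P: E = 200.8, α = 11.0, σ_y = 250.0 → σ = 290 MPa, n = 0.861
  candidate R: E = 328.9, α = 4.92, σ_y = 508.0 → σ = 212 MPa, n = 2.40
Candidate X has the lowest safety factor, n = 0.777.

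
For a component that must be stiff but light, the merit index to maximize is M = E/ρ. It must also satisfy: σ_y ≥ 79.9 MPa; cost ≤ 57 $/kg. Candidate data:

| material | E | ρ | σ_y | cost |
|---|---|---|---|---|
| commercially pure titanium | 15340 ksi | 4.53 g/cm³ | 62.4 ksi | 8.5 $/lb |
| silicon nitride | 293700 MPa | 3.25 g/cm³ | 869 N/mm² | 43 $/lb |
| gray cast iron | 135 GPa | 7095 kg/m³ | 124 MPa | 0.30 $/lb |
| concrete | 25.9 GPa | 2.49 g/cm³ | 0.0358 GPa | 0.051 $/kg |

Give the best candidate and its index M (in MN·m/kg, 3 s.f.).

commercially pure titanium, M = 23.3 MN·m/kg

Screen on constraints: σ_y ≥ 79.9 MPa; cost ≤ 57 $/kg. Survivors: commercially pure titanium, gray cast iron.
Convert each candidate to consistent units, then evaluate M:
  commercially pure titanium: E = 105.8 GPa, ρ = 4530 kg/m³
  gray cast iron: E = 135.0 GPa, ρ = 7095 kg/m³
  commercially pure titanium: M = 23.3 MN·m/kg
  gray cast iron: M = 19.0 MN·m/kg
Commercially pure titanium ranks first.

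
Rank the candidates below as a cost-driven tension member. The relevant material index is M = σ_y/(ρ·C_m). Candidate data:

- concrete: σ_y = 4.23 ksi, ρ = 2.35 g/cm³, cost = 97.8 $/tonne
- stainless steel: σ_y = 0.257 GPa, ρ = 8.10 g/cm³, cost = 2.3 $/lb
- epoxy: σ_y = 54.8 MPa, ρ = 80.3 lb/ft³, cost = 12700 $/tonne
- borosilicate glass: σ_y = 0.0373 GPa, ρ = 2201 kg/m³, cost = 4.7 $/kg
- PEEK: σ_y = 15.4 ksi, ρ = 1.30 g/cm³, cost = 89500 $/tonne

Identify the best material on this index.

Putting every candidate on a common basis:
  concrete: σ_y = 29.16 MPa, ρ = 2350 kg/m³, cost = 0.09780 $/kg
  stainless steel: σ_y = 257.0 MPa, ρ = 8100 kg/m³, cost = 5.071 $/kg
  epoxy: σ_y = 54.80 MPa, ρ = 1286 kg/m³, cost = 12.70 $/kg
  borosilicate glass: σ_y = 37.30 MPa, ρ = 2201 kg/m³, cost = 4.700 $/kg
  PEEK: σ_y = 106.2 MPa, ρ = 1300 kg/m³, cost = 89.50 $/kg
  concrete: M = 127 kN·m per $
  stainless steel: M = 6.26 kN·m per $
  borosilicate glass: M = 3.61 kN·m per $
  epoxy: M = 3.35 kN·m per $
  PEEK: M = 0.913 kN·m per $
Highest index: concrete.

concrete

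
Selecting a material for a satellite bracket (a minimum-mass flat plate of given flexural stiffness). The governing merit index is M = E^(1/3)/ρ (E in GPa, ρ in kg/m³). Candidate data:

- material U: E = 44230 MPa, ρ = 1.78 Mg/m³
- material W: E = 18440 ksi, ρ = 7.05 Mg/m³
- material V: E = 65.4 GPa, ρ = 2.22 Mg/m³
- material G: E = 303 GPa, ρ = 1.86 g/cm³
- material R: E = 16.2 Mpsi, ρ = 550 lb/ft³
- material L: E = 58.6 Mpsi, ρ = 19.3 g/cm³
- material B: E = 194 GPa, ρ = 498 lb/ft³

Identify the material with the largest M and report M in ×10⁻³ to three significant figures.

Normalizing units and computing the index:
  material U: E = 44.23 GPa, ρ = 1780 kg/m³
  material W: E = 127.1 GPa, ρ = 7050 kg/m³
  material V: E = 65.40 GPa, ρ = 2220 kg/m³
  material G: E = 303.0 GPa, ρ = 1860 kg/m³
  material R: E = 111.7 GPa, ρ = 8810 kg/m³
  material L: E = 404.0 GPa, ρ = 19300 kg/m³
  material B: E = 194.0 GPa, ρ = 7977 kg/m³
  material G: M = 3.61×10⁻³
  material U: M = 1.99×10⁻³
  material V: M = 1.81×10⁻³
  material B: M = 0.726×10⁻³
  material W: M = 0.713×10⁻³
  material R: M = 0.547×10⁻³
  material L: M = 0.383×10⁻³
Highest index: material G.

material G, M = 3.61×10⁻³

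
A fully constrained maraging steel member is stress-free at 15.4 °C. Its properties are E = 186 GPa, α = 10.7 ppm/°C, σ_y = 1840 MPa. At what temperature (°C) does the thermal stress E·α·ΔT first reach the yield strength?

940 °C

E·α·ΔT = 1840 MPa ⇒ ΔT = 1840 / (186.0×10³ × 10.7×10⁻⁶) = 924.5 K.
T = 15.4 + 924.5 = 939.9 °C.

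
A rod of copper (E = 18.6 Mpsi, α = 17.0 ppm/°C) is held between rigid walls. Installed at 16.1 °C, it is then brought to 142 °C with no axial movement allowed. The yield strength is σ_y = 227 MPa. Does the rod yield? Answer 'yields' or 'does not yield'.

yields

E = 18.6 Mpsi = 128.2 GPa.
ΔT = 125.9 K. Constrained thermal stress σ = E·α·ΔT = 128.2×10³ MPa × 17.0×10⁻⁶ × 125.9 = 274 MPa (compressive).
Compare to σ_y = 227 MPa: σ ≥ σ_y, so it yields.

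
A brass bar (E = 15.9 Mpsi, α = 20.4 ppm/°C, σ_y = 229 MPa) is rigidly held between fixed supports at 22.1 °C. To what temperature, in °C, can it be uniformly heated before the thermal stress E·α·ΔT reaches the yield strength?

124 °C

E = 15.9 Mpsi = 109.6 GPa.
E·α·ΔT = 229.0 MPa ⇒ ΔT = 229.0 / (109.6×10³ × 20.4×10⁻⁶) = 102.4 K.
T = 22.1 + 102.4 = 124.5 °C.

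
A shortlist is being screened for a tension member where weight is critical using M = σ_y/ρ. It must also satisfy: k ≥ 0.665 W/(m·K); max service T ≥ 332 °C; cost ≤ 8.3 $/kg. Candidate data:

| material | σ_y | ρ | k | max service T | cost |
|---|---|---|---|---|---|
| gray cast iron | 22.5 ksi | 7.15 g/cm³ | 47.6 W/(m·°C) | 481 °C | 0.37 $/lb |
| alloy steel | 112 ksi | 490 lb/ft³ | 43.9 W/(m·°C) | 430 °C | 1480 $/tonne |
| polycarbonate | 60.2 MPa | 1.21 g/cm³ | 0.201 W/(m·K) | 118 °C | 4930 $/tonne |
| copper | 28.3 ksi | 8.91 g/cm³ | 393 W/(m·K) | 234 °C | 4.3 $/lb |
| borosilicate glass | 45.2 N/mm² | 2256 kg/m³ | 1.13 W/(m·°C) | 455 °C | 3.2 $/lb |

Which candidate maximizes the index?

alloy steel

Screen on constraints: k ≥ 0.665 W/(m·K); max service T ≥ 332 °C; cost ≤ 8.3 $/kg. Survivors: gray cast iron, alloy steel, borosilicate glass.
After converting to SI:
  gray cast iron: σ_y = 155.1 MPa, ρ = 7150 kg/m³
  alloy steel: σ_y = 772.2 MPa, ρ = 7849 kg/m³
  borosilicate glass: σ_y = 45.20 MPa, ρ = 2256 kg/m³
  alloy steel: M = 98.4 kN·m/kg
  gray cast iron: M = 21.7 kN·m/kg
  borosilicate glass: M = 20.0 kN·m/kg
Alloy steel ranks first.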